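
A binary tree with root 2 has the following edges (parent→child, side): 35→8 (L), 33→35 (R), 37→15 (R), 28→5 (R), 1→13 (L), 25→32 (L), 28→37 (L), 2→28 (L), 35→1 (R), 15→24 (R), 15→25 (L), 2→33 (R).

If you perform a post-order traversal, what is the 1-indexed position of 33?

Post-order visits the left subtree, then the right subtree, then the node.
At 2: go left to 28.
  At 28: go left to 37.
    At 37: no left child.
    At 37: go right to 15.
      At 15: go left to 25.
        At 25: go left to 32.
          32 is a leaf — visit 32.
        At 25: no right child.
        Visit 25.
      At 15: go right to 24.
        24 is a leaf — visit 24.
      Visit 15.
    Visit 37.
  At 28: go right to 5.
    5 is a leaf — visit 5.
  Visit 28.
At 2: go right to 33.
  At 33: no left child.
  At 33: go right to 35.
    At 35: go left to 8.
      8 is a leaf — visit 8.
    At 35: go right to 1.
      At 1: go left to 13.
        13 is a leaf — visit 13.
      At 1: no right child.
      Visit 1.
    Visit 35.
  Visit 33.
Visit 2.
Full post-order sequence: 32, 25, 24, 15, 37, 5, 28, 8, 13, 1, 35, 33, 2.

12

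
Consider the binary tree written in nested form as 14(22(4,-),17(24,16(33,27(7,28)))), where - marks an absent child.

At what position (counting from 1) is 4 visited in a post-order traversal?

Post-order visits the left subtree, then the right subtree, then the node.
At 14: go left to 22.
  At 22: go left to 4.
    4 is a leaf — visit 4.
  At 22: no right child.
  Visit 22.
At 14: go right to 17.
  At 17: go left to 24.
    24 is a leaf — visit 24.
  At 17: go right to 16.
    At 16: go left to 33.
      33 is a leaf — visit 33.
    At 16: go right to 27.
      At 27: go left to 7.
        7 is a leaf — visit 7.
      At 27: go right to 28.
        28 is a leaf — visit 28.
      Visit 27.
    Visit 16.
  Visit 17.
Visit 14.
Full post-order sequence: 4, 22, 24, 33, 7, 28, 27, 16, 17, 14.

1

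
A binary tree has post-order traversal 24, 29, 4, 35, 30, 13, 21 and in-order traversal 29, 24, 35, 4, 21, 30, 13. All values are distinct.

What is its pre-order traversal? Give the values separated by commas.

The last element of post-order is the root; it splits in-order into left and right subtrees.
Root 21: left subtree has 4 nodes {29, 24, 35, 4}, right has 2 {30, 13}.
  Root 35: left subtree has 2 nodes {29, 24}, right has 1 {4}.
    Root 29: left subtree has 0 nodes { }, right has 1 {24}.
  Root 13: left subtree has 1 node {30}, right has 0 { }.

21, 35, 29, 24, 4, 13, 30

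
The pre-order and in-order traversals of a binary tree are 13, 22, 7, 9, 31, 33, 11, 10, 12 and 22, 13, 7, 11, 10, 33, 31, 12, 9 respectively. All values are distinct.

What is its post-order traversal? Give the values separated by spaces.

The first element of pre-order is the root; it splits in-order into left and right subtrees.
Root 13: left subtree has 1 node {22}, right has 7 {7, 11, 10, 33, 31, 12, 9}.
  Root 7: left subtree has 0 nodes { }, right has 6 {11, 10, 33, 31, 12, 9}.
    Root 9: left subtree has 5 nodes {11, 10, 33, 31, 12}, right has 0 { }.
      Root 31: left subtree has 3 nodes {11, 10, 33}, right has 1 {12}.
        Root 33: left subtree has 2 nodes {11, 10}, right has 0 { }.
          Root 11: left subtree has 0 nodes { }, right has 1 {10}.

22 10 11 33 12 31 9 7 13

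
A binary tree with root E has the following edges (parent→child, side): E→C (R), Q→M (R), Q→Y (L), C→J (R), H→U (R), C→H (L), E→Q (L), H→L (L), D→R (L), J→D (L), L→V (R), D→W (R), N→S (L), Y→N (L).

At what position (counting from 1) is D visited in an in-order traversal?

In-order visits the left subtree, then the node, then the right subtree.
At E: go left to Q.
  At Q: go left to Y.
    At Y: go left to N.
      At N: go left to S.
        S is a leaf — visit S.
      Visit N.
      At N: no right child.
    Visit Y.
    At Y: no right child.
  Visit Q.
  At Q: go right to M.
    M is a leaf — visit M.
Visit E.
At E: go right to C.
  At C: go left to H.
    At H: go left to L.
      At L: no left child.
      Visit L.
      At L: go right to V.
        V is a leaf — visit V.
    Visit H.
    At H: go right to U.
      U is a leaf — visit U.
  Visit C.
  At C: go right to J.
    At J: go left to D.
      At D: go left to R.
        R is a leaf — visit R.
      Visit D.
      At D: go right to W.
        W is a leaf — visit W.
    Visit J.
    At J: no right child.
Full in-order sequence: S, N, Y, Q, M, E, L, V, H, U, C, R, D, W, J.

13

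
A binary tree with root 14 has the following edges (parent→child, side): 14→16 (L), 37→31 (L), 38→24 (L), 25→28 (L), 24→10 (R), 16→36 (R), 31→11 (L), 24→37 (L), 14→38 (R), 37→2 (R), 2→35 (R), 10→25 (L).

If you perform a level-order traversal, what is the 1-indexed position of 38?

Level-order visits nodes level by level from the root, left to right within each level.
Level 0: 14
Level 1: 16, 38
Level 2: 36, 24
Level 3: 37, 10
Level 4: 31, 2, 25
Level 5: 11, 35, 28
Full level-order sequence: 14, 16, 38, 36, 24, 37, 10, 31, 2, 25, 11, 35, 28.

3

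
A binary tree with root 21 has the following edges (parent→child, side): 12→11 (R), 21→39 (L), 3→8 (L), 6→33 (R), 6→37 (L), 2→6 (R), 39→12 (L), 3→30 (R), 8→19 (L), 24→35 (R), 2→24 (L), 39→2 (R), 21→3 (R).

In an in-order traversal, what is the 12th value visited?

In-order visits the left subtree, then the node, then the right subtree.
At 21: go left to 39.
  At 39: go left to 12.
    At 12: no left child.
    Visit 12.
    At 12: go right to 11.
      11 is a leaf — visit 11.
  Visit 39.
  At 39: go right to 2.
    At 2: go left to 24.
      At 24: no left child.
      Visit 24.
      At 24: go right to 35.
        35 is a leaf — visit 35.
    Visit 2.
    At 2: go right to 6.
      At 6: go left to 37.
        37 is a leaf — visit 37.
      Visit 6.
      At 6: go right to 33.
        33 is a leaf — visit 33.
Visit 21.
At 21: go right to 3.
  At 3: go left to 8.
    At 8: go left to 19.
      19 is a leaf — visit 19.
    Visit 8.
    At 8: no right child.
  Visit 3.
  At 3: go right to 30.
    30 is a leaf — visit 30.
Full in-order sequence: 12, 11, 39, 24, 35, 2, 37, 6, 33, 21, 19, 8, 3, 30.

8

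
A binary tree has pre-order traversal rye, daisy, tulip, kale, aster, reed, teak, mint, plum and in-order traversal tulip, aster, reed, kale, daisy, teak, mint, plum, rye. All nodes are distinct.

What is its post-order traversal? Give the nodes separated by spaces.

The first element of pre-order is the root; it splits in-order into left and right subtrees.
Root rye: left subtree has 8 nodes {tulip, aster, reed, kale, daisy, teak, mint, plum}, right has 0 { }.
  Root daisy: left subtree has 4 nodes {tulip, aster, reed, kale}, right has 3 {teak, mint, plum}.
    Root tulip: left subtree has 0 nodes { }, right has 3 {aster, reed, kale}.
      Root kale: left subtree has 2 nodes {aster, reed}, right has 0 { }.
        Root aster: left subtree has 0 nodes { }, right has 1 {reed}.
    Root teak: left subtree has 0 nodes { }, right has 2 {mint, plum}.
      Root mint: left subtree has 0 nodes { }, right has 1 {plum}.

reed aster kale tulip plum mint teak daisy rye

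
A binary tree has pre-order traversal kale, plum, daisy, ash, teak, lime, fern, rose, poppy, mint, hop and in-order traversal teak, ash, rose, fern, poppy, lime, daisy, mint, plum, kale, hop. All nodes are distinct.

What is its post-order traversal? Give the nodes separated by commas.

The first element of pre-order is the root; it splits in-order into left and right subtrees.
Root kale: left subtree has 9 nodes {teak, ash, rose, fern, poppy, lime, daisy, mint, plum}, right has 1 {hop}.
  Root plum: left subtree has 8 nodes {teak, ash, rose, fern, poppy, lime, daisy, mint}, right has 0 { }.
    Root daisy: left subtree has 6 nodes {teak, ash, rose, fern, poppy, lime}, right has 1 {mint}.
      Root ash: left subtree has 1 node {teak}, right has 4 {rose, fern, poppy, lime}.
        Root lime: left subtree has 3 nodes {rose, fern, poppy}, right has 0 { }.
          Root fern: left subtree has 1 node {rose}, right has 1 {poppy}.

teak, rose, poppy, fern, lime, ash, mint, daisy, plum, hop, kale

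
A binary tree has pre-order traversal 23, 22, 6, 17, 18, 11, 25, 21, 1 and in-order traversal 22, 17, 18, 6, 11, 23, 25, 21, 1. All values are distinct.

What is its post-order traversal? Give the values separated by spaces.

18 17 11 6 22 1 21 25 23

The first element of pre-order is the root; it splits in-order into left and right subtrees.
Root 23: left subtree has 5 nodes {22, 17, 18, 6, 11}, right has 3 {25, 21, 1}.
  Root 22: left subtree has 0 nodes { }, right has 4 {17, 18, 6, 11}.
    Root 6: left subtree has 2 nodes {17, 18}, right has 1 {11}.
      Root 17: left subtree has 0 nodes { }, right has 1 {18}.
  Root 25: left subtree has 0 nodes { }, right has 2 {21, 1}.
    Root 21: left subtree has 0 nodes { }, right has 1 {1}.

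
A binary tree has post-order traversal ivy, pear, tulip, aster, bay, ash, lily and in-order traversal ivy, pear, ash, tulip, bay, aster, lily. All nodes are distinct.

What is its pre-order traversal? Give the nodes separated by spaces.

lily ash pear ivy bay tulip aster

The last element of post-order is the root; it splits in-order into left and right subtrees.
Root lily: left subtree has 6 nodes {ivy, pear, ash, tulip, bay, aster}, right has 0 { }.
  Root ash: left subtree has 2 nodes {ivy, pear}, right has 3 {tulip, bay, aster}.
    Root pear: left subtree has 1 node {ivy}, right has 0 { }.
    Root bay: left subtree has 1 node {tulip}, right has 1 {aster}.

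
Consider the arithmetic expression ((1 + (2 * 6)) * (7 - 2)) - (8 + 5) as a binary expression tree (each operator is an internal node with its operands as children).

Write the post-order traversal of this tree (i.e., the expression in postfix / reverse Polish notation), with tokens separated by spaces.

1 2 6 * + 7 2 - * 8 5 + -

Post-order on an expression tree gives postfix notation: for each operator, emit left operand, right operand, then the operator.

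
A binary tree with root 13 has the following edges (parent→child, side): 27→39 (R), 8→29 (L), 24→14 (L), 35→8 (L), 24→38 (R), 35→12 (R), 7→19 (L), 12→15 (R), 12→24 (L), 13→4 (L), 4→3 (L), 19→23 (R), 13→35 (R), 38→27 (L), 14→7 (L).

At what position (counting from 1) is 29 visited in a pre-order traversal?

6

Pre-order visits the node, then its left subtree, then its right subtree.
Visit 13.
At 13: go left to 4.
  Visit 4.
  At 4: go left to 3.
    3 is a leaf — visit 3.
  At 4: no right child.
At 13: go right to 35.
  Visit 35.
  At 35: go left to 8.
    Visit 8.
    At 8: go left to 29.
      29 is a leaf — visit 29.
    At 8: no right child.
  At 35: go right to 12.
    Visit 12.
    At 12: go left to 24.
      Visit 24.
      At 24: go left to 14.
        Visit 14.
        At 14: go left to 7.
          Visit 7.
          At 7: go left to 19.
            Visit 19.
            At 19: no left child.
            At 19: go right to 23.
              23 is a leaf — visit 23.
          At 7: no right child.
        At 14: no right child.
      At 24: go right to 38.
        Visit 38.
        At 38: go left to 27.
          Visit 27.
          At 27: no left child.
          At 27: go right to 39.
            39 is a leaf — visit 39.
        At 38: no right child.
    At 12: go right to 15.
      15 is a leaf — visit 15.
Full pre-order sequence: 13, 4, 3, 35, 8, 29, 12, 24, 14, 7, 19, 23, 38, 27, 39, 15.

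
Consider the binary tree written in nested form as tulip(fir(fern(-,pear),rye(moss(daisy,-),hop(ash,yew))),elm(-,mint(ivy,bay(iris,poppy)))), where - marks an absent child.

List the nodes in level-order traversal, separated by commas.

Level-order visits nodes level by level from the root, left to right within each level.
Level 0: tulip
Level 1: fir, elm
Level 2: fern, rye, mint
Level 3: pear, moss, hop, ivy, bay
Level 4: daisy, ash, yew, iris, poppy

tulip, fir, elm, fern, rye, mint, pear, moss, hop, ivy, bay, daisy, ash, yew, iris, poppy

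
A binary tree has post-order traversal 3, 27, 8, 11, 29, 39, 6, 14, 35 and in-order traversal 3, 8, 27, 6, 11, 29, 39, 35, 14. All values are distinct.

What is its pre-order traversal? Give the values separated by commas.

35, 6, 8, 3, 27, 39, 29, 11, 14

The last element of post-order is the root; it splits in-order into left and right subtrees.
Root 35: left subtree has 7 nodes {3, 8, 27, 6, 11, 29, 39}, right has 1 {14}.
  Root 6: left subtree has 3 nodes {3, 8, 27}, right has 3 {11, 29, 39}.
    Root 8: left subtree has 1 node {3}, right has 1 {27}.
    Root 39: left subtree has 2 nodes {11, 29}, right has 0 { }.
      Root 29: left subtree has 1 node {11}, right has 0 { }.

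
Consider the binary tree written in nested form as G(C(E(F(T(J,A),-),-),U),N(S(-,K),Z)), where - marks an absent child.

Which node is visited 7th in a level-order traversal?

Level-order visits nodes level by level from the root, left to right within each level.
Level 0: G
Level 1: C, N
Level 2: E, U, S, Z
Level 3: F, K
Level 4: T
Level 5: J, A
Full level-order sequence: G, C, N, E, U, S, Z, F, K, T, J, A.

Z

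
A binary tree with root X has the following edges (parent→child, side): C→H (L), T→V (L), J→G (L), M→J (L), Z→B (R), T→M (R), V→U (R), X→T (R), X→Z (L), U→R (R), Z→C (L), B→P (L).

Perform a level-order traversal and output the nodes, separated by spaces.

Level-order visits nodes level by level from the root, left to right within each level.
Level 0: X
Level 1: Z, T
Level 2: C, B, V, M
Level 3: H, P, U, J
Level 4: R, G

X Z T C B V M H P U J R G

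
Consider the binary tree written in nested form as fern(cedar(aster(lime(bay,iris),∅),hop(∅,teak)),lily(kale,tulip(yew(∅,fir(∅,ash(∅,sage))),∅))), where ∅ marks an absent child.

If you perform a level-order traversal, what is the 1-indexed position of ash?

Level-order visits nodes level by level from the root, left to right within each level.
Level 0: fern
Level 1: cedar, lily
Level 2: aster, hop, kale, tulip
Level 3: lime, teak, yew
Level 4: bay, iris, fir
Level 5: ash
Level 6: sage
Full level-order sequence: fern, cedar, lily, aster, hop, kale, tulip, lime, teak, yew, bay, iris, fir, ash, sage.

14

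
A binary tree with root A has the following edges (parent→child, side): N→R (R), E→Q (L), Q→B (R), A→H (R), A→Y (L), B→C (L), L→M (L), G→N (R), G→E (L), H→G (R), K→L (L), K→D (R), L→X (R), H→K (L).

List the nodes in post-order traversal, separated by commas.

Y, M, X, L, D, K, C, B, Q, E, R, N, G, H, A

Post-order visits the left subtree, then the right subtree, then the node.
At A: go left to Y.
  Y is a leaf — visit Y.
At A: go right to H.
  At H: go left to K.
    At K: go left to L.
      At L: go left to M.
        M is a leaf — visit M.
      At L: go right to X.
        X is a leaf — visit X.
      Visit L.
    At K: go right to D.
      D is a leaf — visit D.
    Visit K.
  At H: go right to G.
    At G: go left to E.
      At E: go left to Q.
        At Q: no left child.
        At Q: go right to B.
          At B: go left to C.
            C is a leaf — visit C.
          At B: no right child.
          Visit B.
        Visit Q.
      At E: no right child.
      Visit E.
    At G: go right to N.
      At N: no left child.
      At N: go right to R.
        R is a leaf — visit R.
      Visit N.
    Visit G.
  Visit H.
Visit A.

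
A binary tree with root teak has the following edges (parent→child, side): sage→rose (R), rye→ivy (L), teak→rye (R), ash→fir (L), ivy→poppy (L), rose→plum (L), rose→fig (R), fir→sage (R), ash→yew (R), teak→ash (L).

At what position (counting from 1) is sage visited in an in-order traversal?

2

In-order visits the left subtree, then the node, then the right subtree.
At teak: go left to ash.
  At ash: go left to fir.
    At fir: no left child.
    Visit fir.
    At fir: go right to sage.
      At sage: no left child.
      Visit sage.
      At sage: go right to rose.
        At rose: go left to plum.
          plum is a leaf — visit plum.
        Visit rose.
        At rose: go right to fig.
          fig is a leaf — visit fig.
  Visit ash.
  At ash: go right to yew.
    yew is a leaf — visit yew.
Visit teak.
At teak: go right to rye.
  At rye: go left to ivy.
    At ivy: go left to poppy.
      poppy is a leaf — visit poppy.
    Visit ivy.
    At ivy: no right child.
  Visit rye.
  At rye: no right child.
Full in-order sequence: fir, sage, plum, rose, fig, ash, yew, teak, poppy, ivy, rye.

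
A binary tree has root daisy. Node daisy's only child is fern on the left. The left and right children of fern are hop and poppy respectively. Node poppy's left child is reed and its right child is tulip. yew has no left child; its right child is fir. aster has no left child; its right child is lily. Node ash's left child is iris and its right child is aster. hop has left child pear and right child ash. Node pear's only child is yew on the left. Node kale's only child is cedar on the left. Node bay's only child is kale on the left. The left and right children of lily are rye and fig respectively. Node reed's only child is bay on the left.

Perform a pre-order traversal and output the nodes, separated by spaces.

daisy fern hop pear yew fir ash iris aster lily rye fig poppy reed bay kale cedar tulip

Pre-order visits the node, then its left subtree, then its right subtree.
Visit daisy.
At daisy: go left to fern.
  Visit fern.
  At fern: go left to hop.
    Visit hop.
    At hop: go left to pear.
      Visit pear.
      At pear: go left to yew.
        Visit yew.
        At yew: no left child.
        At yew: go right to fir.
          fir is a leaf — visit fir.
      At pear: no right child.
    At hop: go right to ash.
      Visit ash.
      At ash: go left to iris.
        iris is a leaf — visit iris.
      At ash: go right to aster.
        Visit aster.
        At aster: no left child.
        At aster: go right to lily.
          Visit lily.
          At lily: go left to rye.
            rye is a leaf — visit rye.
          At lily: go right to fig.
            fig is a leaf — visit fig.
  At fern: go right to poppy.
    Visit poppy.
    At poppy: go left to reed.
      Visit reed.
      At reed: go left to bay.
        Visit bay.
        At bay: go left to kale.
          Visit kale.
          At kale: go left to cedar.
            cedar is a leaf — visit cedar.
          At kale: no right child.
        At bay: no right child.
      At reed: no right child.
    At poppy: go right to tulip.
      tulip is a leaf — visit tulip.
At daisy: no right child.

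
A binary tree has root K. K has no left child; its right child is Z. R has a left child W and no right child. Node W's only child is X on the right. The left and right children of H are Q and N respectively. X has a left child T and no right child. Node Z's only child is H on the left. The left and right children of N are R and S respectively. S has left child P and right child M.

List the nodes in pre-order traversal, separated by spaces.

Pre-order visits the node, then its left subtree, then its right subtree.
Visit K.
At K: no left child.
At K: go right to Z.
  Visit Z.
  At Z: go left to H.
    Visit H.
    At H: go left to Q.
      Q is a leaf — visit Q.
    At H: go right to N.
      Visit N.
      At N: go left to R.
        Visit R.
        At R: go left to W.
          Visit W.
          At W: no left child.
          At W: go right to X.
            Visit X.
            At X: go left to T.
              T is a leaf — visit T.
            At X: no right child.
        At R: no right child.
      At N: go right to S.
        Visit S.
        At S: go left to P.
          P is a leaf — visit P.
        At S: go right to M.
          M is a leaf — visit M.
  At Z: no right child.

K Z H Q N R W X T S P M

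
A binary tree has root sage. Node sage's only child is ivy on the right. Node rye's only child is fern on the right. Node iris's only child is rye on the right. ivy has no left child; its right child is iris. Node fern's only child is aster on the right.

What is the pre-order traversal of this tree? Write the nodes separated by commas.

sage, ivy, iris, rye, fern, aster

Pre-order visits the node, then its left subtree, then its right subtree.
Visit sage.
At sage: no left child.
At sage: go right to ivy.
  Visit ivy.
  At ivy: no left child.
  At ivy: go right to iris.
    Visit iris.
    At iris: no left child.
    At iris: go right to rye.
      Visit rye.
      At rye: no left child.
      At rye: go right to fern.
        Visit fern.
        At fern: no left child.
        At fern: go right to aster.
          aster is a leaf — visit aster.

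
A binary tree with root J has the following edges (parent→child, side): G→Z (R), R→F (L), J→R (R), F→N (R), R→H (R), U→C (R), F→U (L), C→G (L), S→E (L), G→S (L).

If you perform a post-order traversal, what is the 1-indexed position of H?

Post-order visits the left subtree, then the right subtree, then the node.
At J: no left child.
At J: go right to R.
  At R: go left to F.
    At F: go left to U.
      At U: no left child.
      At U: go right to C.
        At C: go left to G.
          At G: go left to S.
            At S: go left to E.
              E is a leaf — visit E.
            At S: no right child.
            Visit S.
          At G: go right to Z.
            Z is a leaf — visit Z.
          Visit G.
        At C: no right child.
        Visit C.
      Visit U.
    At F: go right to N.
      N is a leaf — visit N.
    Visit F.
  At R: go right to H.
    H is a leaf — visit H.
  Visit R.
Visit J.
Full post-order sequence: E, S, Z, G, C, U, N, F, H, R, J.

9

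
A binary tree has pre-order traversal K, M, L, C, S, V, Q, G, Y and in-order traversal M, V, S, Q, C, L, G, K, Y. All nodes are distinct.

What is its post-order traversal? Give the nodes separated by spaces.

The first element of pre-order is the root; it splits in-order into left and right subtrees.
Root K: left subtree has 7 nodes {M, V, S, Q, C, L, G}, right has 1 {Y}.
  Root M: left subtree has 0 nodes { }, right has 6 {V, S, Q, C, L, G}.
    Root L: left subtree has 4 nodes {V, S, Q, C}, right has 1 {G}.
      Root C: left subtree has 3 nodes {V, S, Q}, right has 0 { }.
        Root S: left subtree has 1 node {V}, right has 1 {Q}.

V Q S C G L M Y K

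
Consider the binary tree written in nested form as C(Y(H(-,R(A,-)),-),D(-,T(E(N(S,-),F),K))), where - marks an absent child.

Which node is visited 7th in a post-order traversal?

Post-order visits the left subtree, then the right subtree, then the node.
At C: go left to Y.
  At Y: go left to H.
    At H: no left child.
    At H: go right to R.
      At R: go left to A.
        A is a leaf — visit A.
      At R: no right child.
      Visit R.
    Visit H.
  At Y: no right child.
  Visit Y.
At C: go right to D.
  At D: no left child.
  At D: go right to T.
    At T: go left to E.
      At E: go left to N.
        At N: go left to S.
          S is a leaf — visit S.
        At N: no right child.
        Visit N.
      At E: go right to F.
        F is a leaf — visit F.
      Visit E.
    At T: go right to K.
      K is a leaf — visit K.
    Visit T.
  Visit D.
Visit C.
Full post-order sequence: A, R, H, Y, S, N, F, E, K, T, D, C.

F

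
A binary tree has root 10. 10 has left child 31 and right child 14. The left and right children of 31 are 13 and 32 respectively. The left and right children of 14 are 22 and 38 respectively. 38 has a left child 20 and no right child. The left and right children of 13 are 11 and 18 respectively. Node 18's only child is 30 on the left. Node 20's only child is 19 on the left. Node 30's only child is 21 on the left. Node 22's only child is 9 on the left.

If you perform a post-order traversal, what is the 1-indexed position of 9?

Post-order visits the left subtree, then the right subtree, then the node.
At 10: go left to 31.
  At 31: go left to 13.
    At 13: go left to 11.
      11 is a leaf — visit 11.
    At 13: go right to 18.
      At 18: go left to 30.
        At 30: go left to 21.
          21 is a leaf — visit 21.
        At 30: no right child.
        Visit 30.
      At 18: no right child.
      Visit 18.
    Visit 13.
  At 31: go right to 32.
    32 is a leaf — visit 32.
  Visit 31.
At 10: go right to 14.
  At 14: go left to 22.
    At 22: go left to 9.
      9 is a leaf — visit 9.
    At 22: no right child.
    Visit 22.
  At 14: go right to 38.
    At 38: go left to 20.
      At 20: go left to 19.
        19 is a leaf — visit 19.
      At 20: no right child.
      Visit 20.
    At 38: no right child.
    Visit 38.
  Visit 14.
Visit 10.
Full post-order sequence: 11, 21, 30, 18, 13, 32, 31, 9, 22, 19, 20, 38, 14, 10.

8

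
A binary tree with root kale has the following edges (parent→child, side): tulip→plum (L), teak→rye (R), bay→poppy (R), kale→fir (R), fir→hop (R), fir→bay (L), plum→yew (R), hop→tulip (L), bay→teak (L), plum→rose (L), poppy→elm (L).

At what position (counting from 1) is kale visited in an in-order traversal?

In-order visits the left subtree, then the node, then the right subtree.
At kale: no left child.
Visit kale.
At kale: go right to fir.
  At fir: go left to bay.
    At bay: go left to teak.
      At teak: no left child.
      Visit teak.
      At teak: go right to rye.
        rye is a leaf — visit rye.
    Visit bay.
    At bay: go right to poppy.
      At poppy: go left to elm.
        elm is a leaf — visit elm.
      Visit poppy.
      At poppy: no right child.
  Visit fir.
  At fir: go right to hop.
    At hop: go left to tulip.
      At tulip: go left to plum.
        At plum: go left to rose.
          rose is a leaf — visit rose.
        Visit plum.
        At plum: go right to yew.
          yew is a leaf — visit yew.
      Visit tulip.
      At tulip: no right child.
    Visit hop.
    At hop: no right child.
Full in-order sequence: kale, teak, rye, bay, elm, poppy, fir, rose, plum, yew, tulip, hop.

1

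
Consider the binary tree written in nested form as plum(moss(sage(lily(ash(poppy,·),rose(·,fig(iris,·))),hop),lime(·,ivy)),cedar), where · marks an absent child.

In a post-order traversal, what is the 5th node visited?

rose

Post-order visits the left subtree, then the right subtree, then the node.
At plum: go left to moss.
  At moss: go left to sage.
    At sage: go left to lily.
      At lily: go left to ash.
        At ash: go left to poppy.
          poppy is a leaf — visit poppy.
        At ash: no right child.
        Visit ash.
      At lily: go right to rose.
        At rose: no left child.
        At rose: go right to fig.
          At fig: go left to iris.
            iris is a leaf — visit iris.
          At fig: no right child.
          Visit fig.
        Visit rose.
      Visit lily.
    At sage: go right to hop.
      hop is a leaf — visit hop.
    Visit sage.
  At moss: go right to lime.
    At lime: no left child.
    At lime: go right to ivy.
      ivy is a leaf — visit ivy.
    Visit lime.
  Visit moss.
At plum: go right to cedar.
  cedar is a leaf — visit cedar.
Visit plum.
Full post-order sequence: poppy, ash, iris, fig, rose, lily, hop, sage, ivy, lime, moss, cedar, plum.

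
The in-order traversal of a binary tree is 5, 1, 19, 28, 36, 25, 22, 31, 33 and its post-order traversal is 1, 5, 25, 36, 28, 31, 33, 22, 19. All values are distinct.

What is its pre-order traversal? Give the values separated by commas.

The last element of post-order is the root; it splits in-order into left and right subtrees.
Root 19: left subtree has 2 nodes {5, 1}, right has 6 {28, 36, 25, 22, 31, 33}.
  Root 5: left subtree has 0 nodes { }, right has 1 {1}.
  Root 22: left subtree has 3 nodes {28, 36, 25}, right has 2 {31, 33}.
    Root 28: left subtree has 0 nodes { }, right has 2 {36, 25}.
      Root 36: left subtree has 0 nodes { }, right has 1 {25}.
    Root 33: left subtree has 1 node {31}, right has 0 { }.

19, 5, 1, 22, 28, 36, 25, 33, 31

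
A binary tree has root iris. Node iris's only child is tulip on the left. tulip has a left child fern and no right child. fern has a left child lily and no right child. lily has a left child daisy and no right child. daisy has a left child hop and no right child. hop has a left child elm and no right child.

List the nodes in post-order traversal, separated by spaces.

elm hop daisy lily fern tulip iris

Post-order visits the left subtree, then the right subtree, then the node.
At iris: go left to tulip.
  At tulip: go left to fern.
    At fern: go left to lily.
      At lily: go left to daisy.
        At daisy: go left to hop.
          At hop: go left to elm.
            elm is a leaf — visit elm.
          At hop: no right child.
          Visit hop.
        At daisy: no right child.
        Visit daisy.
      At lily: no right child.
      Visit lily.
    At fern: no right child.
    Visit fern.
  At tulip: no right child.
  Visit tulip.
At iris: no right child.
Visit iris.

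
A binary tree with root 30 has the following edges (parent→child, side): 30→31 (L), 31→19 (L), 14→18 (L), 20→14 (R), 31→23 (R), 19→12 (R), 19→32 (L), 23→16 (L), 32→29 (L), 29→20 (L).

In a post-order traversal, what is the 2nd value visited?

14

Post-order visits the left subtree, then the right subtree, then the node.
At 30: go left to 31.
  At 31: go left to 19.
    At 19: go left to 32.
      At 32: go left to 29.
        At 29: go left to 20.
          At 20: no left child.
          At 20: go right to 14.
            At 14: go left to 18.
              18 is a leaf — visit 18.
            At 14: no right child.
            Visit 14.
          Visit 20.
        At 29: no right child.
        Visit 29.
      At 32: no right child.
      Visit 32.
    At 19: go right to 12.
      12 is a leaf — visit 12.
    Visit 19.
  At 31: go right to 23.
    At 23: go left to 16.
      16 is a leaf — visit 16.
    At 23: no right child.
    Visit 23.
  Visit 31.
At 30: no right child.
Visit 30.
Full post-order sequence: 18, 14, 20, 29, 32, 12, 19, 16, 23, 31, 30.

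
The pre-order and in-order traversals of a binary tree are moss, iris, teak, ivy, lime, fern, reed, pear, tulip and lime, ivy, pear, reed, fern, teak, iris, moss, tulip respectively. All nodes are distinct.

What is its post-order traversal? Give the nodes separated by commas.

lime, pear, reed, fern, ivy, teak, iris, tulip, moss

The first element of pre-order is the root; it splits in-order into left and right subtrees.
Root moss: left subtree has 7 nodes {lime, ivy, pear, reed, fern, teak, iris}, right has 1 {tulip}.
  Root iris: left subtree has 6 nodes {lime, ivy, pear, reed, fern, teak}, right has 0 { }.
    Root teak: left subtree has 5 nodes {lime, ivy, pear, reed, fern}, right has 0 { }.
      Root ivy: left subtree has 1 node {lime}, right has 3 {pear, reed, fern}.
        Root fern: left subtree has 2 nodes {pear, reed}, right has 0 { }.
          Root reed: left subtree has 1 node {pear}, right has 0 { }.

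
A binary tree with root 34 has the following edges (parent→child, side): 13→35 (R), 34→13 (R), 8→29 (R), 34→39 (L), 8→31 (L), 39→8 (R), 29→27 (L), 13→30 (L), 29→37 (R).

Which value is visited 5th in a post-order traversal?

Post-order visits the left subtree, then the right subtree, then the node.
At 34: go left to 39.
  At 39: no left child.
  At 39: go right to 8.
    At 8: go left to 31.
      31 is a leaf — visit 31.
    At 8: go right to 29.
      At 29: go left to 27.
        27 is a leaf — visit 27.
      At 29: go right to 37.
        37 is a leaf — visit 37.
      Visit 29.
    Visit 8.
  Visit 39.
At 34: go right to 13.
  At 13: go left to 30.
    30 is a leaf — visit 30.
  At 13: go right to 35.
    35 is a leaf — visit 35.
  Visit 13.
Visit 34.
Full post-order sequence: 31, 27, 37, 29, 8, 39, 30, 35, 13, 34.

8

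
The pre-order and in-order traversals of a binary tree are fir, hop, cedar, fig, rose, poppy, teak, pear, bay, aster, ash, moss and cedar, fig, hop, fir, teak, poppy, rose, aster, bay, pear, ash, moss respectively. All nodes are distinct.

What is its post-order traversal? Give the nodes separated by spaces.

The first element of pre-order is the root; it splits in-order into left and right subtrees.
Root fir: left subtree has 3 nodes {cedar, fig, hop}, right has 8 {teak, poppy, rose, aster, bay, pear, ash, moss}.
  Root hop: left subtree has 2 nodes {cedar, fig}, right has 0 { }.
    Root cedar: left subtree has 0 nodes { }, right has 1 {fig}.
  Root rose: left subtree has 2 nodes {teak, poppy}, right has 5 {aster, bay, pear, ash, moss}.
    Root poppy: left subtree has 1 node {teak}, right has 0 { }.
    Root pear: left subtree has 2 nodes {aster, bay}, right has 2 {ash, moss}.
      Root bay: left subtree has 1 node {aster}, right has 0 { }.
      Root ash: left subtree has 0 nodes { }, right has 1 {moss}.

fig cedar hop teak poppy aster bay moss ash pear rose fir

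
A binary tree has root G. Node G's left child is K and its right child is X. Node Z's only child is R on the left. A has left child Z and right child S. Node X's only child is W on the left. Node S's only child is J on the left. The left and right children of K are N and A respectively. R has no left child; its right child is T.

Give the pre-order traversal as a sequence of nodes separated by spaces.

G K N A Z R T S J X W

Pre-order visits the node, then its left subtree, then its right subtree.
Visit G.
At G: go left to K.
  Visit K.
  At K: go left to N.
    N is a leaf — visit N.
  At K: go right to A.
    Visit A.
    At A: go left to Z.
      Visit Z.
      At Z: go left to R.
        Visit R.
        At R: no left child.
        At R: go right to T.
          T is a leaf — visit T.
      At Z: no right child.
    At A: go right to S.
      Visit S.
      At S: go left to J.
        J is a leaf — visit J.
      At S: no right child.
At G: go right to X.
  Visit X.
  At X: go left to W.
    W is a leaf — visit W.
  At X: no right child.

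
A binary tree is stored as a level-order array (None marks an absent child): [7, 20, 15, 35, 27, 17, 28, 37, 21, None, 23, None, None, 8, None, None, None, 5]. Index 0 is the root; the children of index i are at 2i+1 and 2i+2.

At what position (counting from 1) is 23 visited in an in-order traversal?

In-order visits the left subtree, then the node, then the right subtree.
At 7: go left to 20.
  At 20: go left to 35.
    At 35: go left to 37.
      37 is a leaf — visit 37.
    Visit 35.
    At 35: go right to 21.
      At 21: go left to 5.
        5 is a leaf — visit 5.
      Visit 21.
      At 21: no right child.
  Visit 20.
  At 20: go right to 27.
    At 27: no left child.
    Visit 27.
    At 27: go right to 23.
      23 is a leaf — visit 23.
Visit 7.
At 7: go right to 15.
  At 15: go left to 17.
    17 is a leaf — visit 17.
  Visit 15.
  At 15: go right to 28.
    At 28: go left to 8.
      8 is a leaf — visit 8.
    Visit 28.
    At 28: no right child.
Full in-order sequence: 37, 35, 5, 21, 20, 27, 23, 7, 17, 15, 8, 28.

7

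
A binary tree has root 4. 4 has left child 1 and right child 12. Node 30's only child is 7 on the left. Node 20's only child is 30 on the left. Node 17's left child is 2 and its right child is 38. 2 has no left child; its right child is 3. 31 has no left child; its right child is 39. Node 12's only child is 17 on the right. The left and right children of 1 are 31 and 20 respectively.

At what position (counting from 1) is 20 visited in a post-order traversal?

5

Post-order visits the left subtree, then the right subtree, then the node.
At 4: go left to 1.
  At 1: go left to 31.
    At 31: no left child.
    At 31: go right to 39.
      39 is a leaf — visit 39.
    Visit 31.
  At 1: go right to 20.
    At 20: go left to 30.
      At 30: go left to 7.
        7 is a leaf — visit 7.
      At 30: no right child.
      Visit 30.
    At 20: no right child.
    Visit 20.
  Visit 1.
At 4: go right to 12.
  At 12: no left child.
  At 12: go right to 17.
    At 17: go left to 2.
      At 2: no left child.
      At 2: go right to 3.
        3 is a leaf — visit 3.
      Visit 2.
    At 17: go right to 38.
      38 is a leaf — visit 38.
    Visit 17.
  Visit 12.
Visit 4.
Full post-order sequence: 39, 31, 7, 30, 20, 1, 3, 2, 38, 17, 12, 4.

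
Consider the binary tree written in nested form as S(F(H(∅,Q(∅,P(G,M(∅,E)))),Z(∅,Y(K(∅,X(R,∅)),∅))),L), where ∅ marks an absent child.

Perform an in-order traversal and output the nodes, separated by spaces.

H Q G P M E F Z K R X Y S L

In-order visits the left subtree, then the node, then the right subtree.
At S: go left to F.
  At F: go left to H.
    At H: no left child.
    Visit H.
    At H: go right to Q.
      At Q: no left child.
      Visit Q.
      At Q: go right to P.
        At P: go left to G.
          G is a leaf — visit G.
        Visit P.
        At P: go right to M.
          At M: no left child.
          Visit M.
          At M: go right to E.
            E is a leaf — visit E.
  Visit F.
  At F: go right to Z.
    At Z: no left child.
    Visit Z.
    At Z: go right to Y.
      At Y: go left to K.
        At K: no left child.
        Visit K.
        At K: go right to X.
          At X: go left to R.
            R is a leaf — visit R.
          Visit X.
          At X: no right child.
      Visit Y.
      At Y: no right child.
Visit S.
At S: go right to L.
  L is a leaf — visit L.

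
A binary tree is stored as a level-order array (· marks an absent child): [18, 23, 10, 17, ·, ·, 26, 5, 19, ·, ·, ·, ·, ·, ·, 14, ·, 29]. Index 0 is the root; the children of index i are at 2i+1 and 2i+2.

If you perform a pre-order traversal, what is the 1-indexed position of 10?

Pre-order visits the node, then its left subtree, then its right subtree.
Visit 18.
At 18: go left to 23.
  Visit 23.
  At 23: go left to 17.
    Visit 17.
    At 17: go left to 5.
      Visit 5.
      At 5: go left to 14.
        14 is a leaf — visit 14.
      At 5: no right child.
    At 17: go right to 19.
      Visit 19.
      At 19: go left to 29.
        29 is a leaf — visit 29.
      At 19: no right child.
  At 23: no right child.
At 18: go right to 10.
  Visit 10.
  At 10: no left child.
  At 10: go right to 26.
    26 is a leaf — visit 26.
Full pre-order sequence: 18, 23, 17, 5, 14, 19, 29, 10, 26.

8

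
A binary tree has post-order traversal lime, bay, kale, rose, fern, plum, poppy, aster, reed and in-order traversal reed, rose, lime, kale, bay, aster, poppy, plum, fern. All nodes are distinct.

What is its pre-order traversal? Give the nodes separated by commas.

reed, aster, rose, kale, lime, bay, poppy, plum, fern

The last element of post-order is the root; it splits in-order into left and right subtrees.
Root reed: left subtree has 0 nodes { }, right has 8 {rose, lime, kale, bay, aster, poppy, plum, fern}.
  Root aster: left subtree has 4 nodes {rose, lime, kale, bay}, right has 3 {poppy, plum, fern}.
    Root rose: left subtree has 0 nodes { }, right has 3 {lime, kale, bay}.
      Root kale: left subtree has 1 node {lime}, right has 1 {bay}.
    Root poppy: left subtree has 0 nodes { }, right has 2 {plum, fern}.
      Root plum: left subtree has 0 nodes { }, right has 1 {fern}.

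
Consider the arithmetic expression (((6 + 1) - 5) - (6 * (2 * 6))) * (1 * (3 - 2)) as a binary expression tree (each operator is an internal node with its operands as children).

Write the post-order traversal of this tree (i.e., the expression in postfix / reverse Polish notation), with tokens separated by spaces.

6 1 + 5 - 6 2 6 * * - 1 3 2 - * *

Post-order on an expression tree gives postfix notation: for each operator, emit left operand, right operand, then the operator.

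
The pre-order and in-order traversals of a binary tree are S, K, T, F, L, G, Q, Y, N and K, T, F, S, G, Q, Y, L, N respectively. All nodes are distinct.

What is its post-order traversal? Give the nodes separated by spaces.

The first element of pre-order is the root; it splits in-order into left and right subtrees.
Root S: left subtree has 3 nodes {K, T, F}, right has 5 {G, Q, Y, L, N}.
  Root K: left subtree has 0 nodes { }, right has 2 {T, F}.
    Root T: left subtree has 0 nodes { }, right has 1 {F}.
  Root L: left subtree has 3 nodes {G, Q, Y}, right has 1 {N}.
    Root G: left subtree has 0 nodes { }, right has 2 {Q, Y}.
      Root Q: left subtree has 0 nodes { }, right has 1 {Y}.

F T K Y Q G N L S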